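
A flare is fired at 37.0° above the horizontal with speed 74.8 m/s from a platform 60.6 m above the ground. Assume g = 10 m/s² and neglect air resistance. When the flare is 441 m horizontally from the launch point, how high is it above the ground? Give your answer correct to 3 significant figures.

120 m

v_x = 74.8 cos 37.0° = 59.74 m/s, v_y0 = 74.8 sin 37.0° = 45.02 m/s.
Time to reach x = 441 m: t = x / v_x = 441 / 59.74 = 7.382 s.
y = 60.6 + v_y0 t − ½ g t² = 60.6 + 45.02×7.382 − 5.000×7.382² = 120 m.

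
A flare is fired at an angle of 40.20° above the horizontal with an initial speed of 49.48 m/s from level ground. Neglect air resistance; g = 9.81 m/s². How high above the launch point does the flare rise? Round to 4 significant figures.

Vertical component of launch velocity: v_y = 49.48 sin 40.20° = 31.937 m/s.
At the highest point the vertical velocity is zero, so v_y² = 2 g h_max.
h_max = (31.937)² / (2 × 9.81) = 1020.0 / 19.62 = 51.99 m.

51.99 m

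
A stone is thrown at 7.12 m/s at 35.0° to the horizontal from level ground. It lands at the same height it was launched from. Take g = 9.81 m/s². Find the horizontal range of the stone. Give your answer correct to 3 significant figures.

4.86 m

For level ground, R = v₀² sin(2θ) / g.
sin(2 × 35.0°) = sin 70.00° = 0.9397.
R = (7.12)² × 0.9397 / 9.81 = 4.86 m.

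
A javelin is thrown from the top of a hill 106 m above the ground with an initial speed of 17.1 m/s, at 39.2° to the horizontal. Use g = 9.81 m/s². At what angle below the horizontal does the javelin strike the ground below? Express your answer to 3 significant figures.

v_x = 17.1 cos 39.2° = 13.25 m/s.
At impact |v_y| = √(v_y0² + 2 g h) = √(10.81² + 2×9.81×106) = 46.87 m/s.
Angle below horizontal = arctan(|v_y| / v_x) = arctan(46.87 / 13.25) = 74.2°.

74.2°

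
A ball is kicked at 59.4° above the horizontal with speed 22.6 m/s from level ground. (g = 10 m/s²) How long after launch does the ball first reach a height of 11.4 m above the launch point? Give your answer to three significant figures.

v_y0 = 22.6 sin 59.4° = 19.45 m/s.
Set y = v_y0 t − ½ g t² = 11.4: 5.000 t² − 19.45 t + 11.4 = 0.
t = [19.45 ± √(378.3 − 228.0)] / 10 = (19.45 ± 12.26) / 10, giving t = 0.719 s or t = 3.17 s.
The ball is on the way up at the first time, so t = 0.719 s.

0.719 s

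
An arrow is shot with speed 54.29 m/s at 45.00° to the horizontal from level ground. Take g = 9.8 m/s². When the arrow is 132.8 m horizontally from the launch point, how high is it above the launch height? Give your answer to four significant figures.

v_x = 54.29 cos 45.00° = 38.389 m/s, v_y0 = 54.29 sin 45.00° = 38.389 m/s.
Time to reach x = 132.8 m: t = x / v_x = 132.8 / 38.389 = 3.4593 s.
y = v_y0 t − ½ g t² = 38.389×3.4593 − 4.900×3.4593² = 74.16 m.

74.16 m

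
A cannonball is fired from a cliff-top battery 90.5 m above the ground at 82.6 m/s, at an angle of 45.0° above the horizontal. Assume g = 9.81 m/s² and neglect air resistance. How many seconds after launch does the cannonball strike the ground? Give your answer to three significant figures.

13.3 s

Vertical component: v_y = 82.6 sin 45.0° = 58.41 m/s.
Taking up as positive with launch at y = 90.5 m, landing at y = 0: 0 = 90.5 + 58.41 t − ½(9.81) t².
Solving 4.905 t² − 58.41 t − 90.5 = 0 gives t = [58.41 + √(58.41² + 4·4.905·90.5)] / 9.810 = 13.3 s.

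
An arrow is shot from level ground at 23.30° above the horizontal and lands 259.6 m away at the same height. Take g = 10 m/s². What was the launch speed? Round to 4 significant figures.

On level ground, R = v₀² sin(2θ) / g, so v₀ = √(R g / sin 2θ).
sin(2 × 23.30°) = 0.7266.
v₀ = √(259.6 × 10 / 0.7266) = √3572.8 = 59.77 m/s.

59.77 m/s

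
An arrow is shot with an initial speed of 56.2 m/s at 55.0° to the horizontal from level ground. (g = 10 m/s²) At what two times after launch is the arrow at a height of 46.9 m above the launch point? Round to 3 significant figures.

v_y0 = 56.2 sin 55.0° = 46.04 m/s.
Set y = v_y0 t − ½ g t² = 46.9: 5.000 t² − 46.04 t + 46.9 = 0.
t = [46.04 ± √(2120 − 938.0)] / 10 = (46.04 ± 34.38) / 10, giving t = 1.17 s or t = 8.04 s.
So the arrow is at 46.9 m at t = 1.17 s (rising) and t = 8.04 s (falling).

1.17 s and 8.04 s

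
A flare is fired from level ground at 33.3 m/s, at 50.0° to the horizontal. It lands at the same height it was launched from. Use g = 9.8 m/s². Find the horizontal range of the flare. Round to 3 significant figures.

111 m

Components: v_x = 33.3 cos 50.0° = 21.40 m/s, v_y = 33.3 sin 50.0° = 25.51 m/s.
Time of flight (same landing height): t = 2 v_y / g = 2 × 25.51 / 9.8 = 5.206 s.
Range: R = v_x · t = 21.40 × 5.206 = 111 m.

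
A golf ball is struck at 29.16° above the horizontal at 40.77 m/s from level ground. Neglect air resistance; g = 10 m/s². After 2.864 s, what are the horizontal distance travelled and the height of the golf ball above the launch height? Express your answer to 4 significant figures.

x = 102.0 m, y = 15.88 m

v_x = 40.77 cos 29.16° = 35.603 m/s; v_y0 = 40.77 sin 29.16° = 19.865 m/s.
x = v_x t = 35.603 × 2.864 = 102.0 m.
y = v_y0 t − ½ g t² = 19.865×2.864 − 5.000×2.864² = 15.88 m.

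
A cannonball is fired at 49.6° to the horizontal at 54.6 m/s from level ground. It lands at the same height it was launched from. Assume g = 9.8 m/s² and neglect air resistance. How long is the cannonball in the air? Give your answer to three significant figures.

Vertical component: v_y = 54.6 sin 49.6° = 41.58 m/s.
For a projectile landing at launch height, time of flight is t = 2 v_y / g = 2 × 41.58 / 9.8 = 8.49 s.

8.49 s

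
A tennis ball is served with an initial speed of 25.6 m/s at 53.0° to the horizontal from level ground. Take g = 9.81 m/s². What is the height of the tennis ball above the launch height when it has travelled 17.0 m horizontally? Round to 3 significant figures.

16.6 m

v_x = 25.6 cos 53.0° = 15.41 m/s, v_y0 = 25.6 sin 53.0° = 20.45 m/s.
Time to reach x = 17.0 m: t = x / v_x = 17.0 / 15.41 = 1.103 s.
y = v_y0 t − ½ g t² = 20.45×1.103 − 4.905×1.103² = 16.6 m.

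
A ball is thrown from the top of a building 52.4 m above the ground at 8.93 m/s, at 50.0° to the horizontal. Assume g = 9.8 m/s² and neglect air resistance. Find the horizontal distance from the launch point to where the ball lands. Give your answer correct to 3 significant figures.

Components: v_x = 8.93 cos 50.0° = 5.740 m/s, v_y = 8.93 sin 50.0° = 6.841 m/s.
Vertical: 0 = 52.4 + 6.841 t − ½(9.8) t² ⇒ 4.900 t² − 6.841 t − 52.4 = 0.
t = [6.841 + √(46.80 + 1027)] / 9.800 = 4.042 s.
Horizontal: R = v_x · t = 5.740 × 4.042 = 23.2 m.

23.2 m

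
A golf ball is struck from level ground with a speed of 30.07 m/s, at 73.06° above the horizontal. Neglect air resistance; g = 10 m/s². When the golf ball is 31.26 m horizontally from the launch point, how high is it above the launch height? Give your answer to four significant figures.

v_x = 30.07 cos 73.06° = 8.7615 m/s, v_y0 = 30.07 sin 73.06° = 28.765 m/s.
Time to reach x = 31.26 m: t = x / v_x = 31.26 / 8.7615 = 3.5679 s.
y = v_y0 t − ½ g t² = 28.765×3.5679 − 5.000×3.5679² = 38.98 m.

38.98 m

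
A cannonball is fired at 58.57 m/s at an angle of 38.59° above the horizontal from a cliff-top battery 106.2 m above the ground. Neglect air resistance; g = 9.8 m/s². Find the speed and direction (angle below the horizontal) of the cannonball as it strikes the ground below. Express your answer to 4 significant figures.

74.24 m/s at 51.93° below the horizontal

v_x = 58.57 cos 38.59° = 45.780 m/s (constant).
|v_y| at impact = √((36.533)² + 2×9.8×106.2) = 58.448 m/s.
Speed = √(45.780² + 58.448²) = 74.24 m/s; angle = arctan(58.448/45.780) = 51.93° below horizontal.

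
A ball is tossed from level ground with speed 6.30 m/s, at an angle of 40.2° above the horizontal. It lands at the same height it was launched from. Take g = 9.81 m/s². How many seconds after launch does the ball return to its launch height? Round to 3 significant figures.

0.829 s

Vertical component: v_y = 6.30 sin 40.2° = 4.066 m/s.
For a projectile landing at launch height, time of flight is t = 2 v_y / g = 2 × 4.066 / 9.81 = 0.829 s.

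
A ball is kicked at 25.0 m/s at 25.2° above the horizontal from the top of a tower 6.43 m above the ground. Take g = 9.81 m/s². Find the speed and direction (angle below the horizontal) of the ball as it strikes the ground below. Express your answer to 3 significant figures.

v_x = 25.0 cos 25.2° = 22.62 m/s (constant).
|v_y| at impact = √((10.64)² + 2×9.81×6.43) = 15.47 m/s.
Speed = √(22.62² + 15.47²) = 27.4 m/s; angle = arctan(15.47/22.62) = 34.4° below horizontal.

27.4 m/s at 34.4° below the horizontal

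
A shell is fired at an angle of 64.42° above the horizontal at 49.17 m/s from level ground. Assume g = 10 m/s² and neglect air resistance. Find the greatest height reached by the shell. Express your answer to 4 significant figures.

98.35 m

Vertical component of launch velocity: v_y = 49.17 sin 64.42° = 44.351 m/s.
At the highest point the vertical velocity is zero, so v_y² = 2 g h_max.
h_max = (44.351)² / (2 × 10) = 1967.0 / 20.00 = 98.35 m.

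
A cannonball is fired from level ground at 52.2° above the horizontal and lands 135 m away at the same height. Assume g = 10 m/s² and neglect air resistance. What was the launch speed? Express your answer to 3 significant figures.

On level ground, R = v₀² sin(2θ) / g, so v₀ = √(R g / sin 2θ).
sin(2 × 52.2°) = 0.9686.
v₀ = √(135 × 10 / 0.9686) = √1394 = 37.3 m/s.

37.3 m/s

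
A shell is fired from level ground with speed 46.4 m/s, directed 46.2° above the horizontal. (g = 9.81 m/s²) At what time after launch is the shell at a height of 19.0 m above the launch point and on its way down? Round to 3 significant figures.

v_y0 = 46.4 sin 46.2° = 33.49 m/s.
Set y = v_y0 t − ½ g t² = 19.0: 4.905 t² − 33.49 t + 19.0 = 0.
t = [33.49 ± √(1122 − 372.8)] / 9.81 = (33.49 ± 27.37) / 9.81, giving t = 0.624 s or t = 6.20 s.
On the way down corresponds to the larger root: t = 6.20 s.

6.20 s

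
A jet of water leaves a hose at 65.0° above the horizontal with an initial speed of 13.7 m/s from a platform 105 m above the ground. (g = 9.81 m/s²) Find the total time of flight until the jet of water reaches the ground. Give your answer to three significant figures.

Vertical component: v_y = 13.7 sin 65.0° = 12.42 m/s.
Taking up as positive with launch at y = 105 m, landing at y = 0: 0 = 105 + 12.42 t − ½(9.81) t².
Solving 4.905 t² − 12.42 t − 105 = 0 gives t = [12.42 + √(12.42² + 4·4.905·105)] / 9.810 = 6.06 s.

6.06 s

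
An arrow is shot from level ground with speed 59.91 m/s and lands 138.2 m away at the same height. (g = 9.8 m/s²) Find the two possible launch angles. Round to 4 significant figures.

11.08° and 78.92°

Level-ground range: R = v₀² sin(2θ)/g ⇒ sin 2θ = R g / v₀² = 138.2×9.8/59.91² = 0.3773.
2θ = arcsin(0.3773) = 22.167° or 180° − 22.167° = 157.833°.
So θ = 11.08° or θ = 78.92°.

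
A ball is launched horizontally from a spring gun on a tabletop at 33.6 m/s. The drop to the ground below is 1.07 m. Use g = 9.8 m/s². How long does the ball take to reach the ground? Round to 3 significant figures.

The horizontal speed doesn't affect the fall. With v_y0 = 0, h = ½ g t².
t = √(2 × 1.07 / 9.8) = √0.2184 = 0.467 s.

0.467 s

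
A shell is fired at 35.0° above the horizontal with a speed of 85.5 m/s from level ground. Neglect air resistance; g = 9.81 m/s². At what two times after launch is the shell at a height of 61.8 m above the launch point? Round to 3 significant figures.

v_y0 = 85.5 sin 35.0° = 49.04 m/s.
Set y = v_y0 t − ½ g t² = 61.8: 4.905 t² − 49.04 t + 61.8 = 0.
t = [49.04 ± √(2405 − 1213)] / 9.81 = (49.04 ± 34.53) / 9.81, giving t = 1.48 s or t = 8.52 s.
So the shell is at 61.8 m at t = 1.48 s (rising) and t = 8.52 s (falling).

1.48 s and 8.52 s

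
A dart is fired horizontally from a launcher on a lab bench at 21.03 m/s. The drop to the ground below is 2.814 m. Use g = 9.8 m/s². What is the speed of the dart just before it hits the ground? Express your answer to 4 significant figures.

22.30 m/s

Fall time: t = √(2 × 2.814 / 9.8) = 0.75782 s.
At impact: v_x = 21.03 m/s (unchanged), v_y = g t = 9.8 × 0.75782 = 7.4266 m/s.
Speed = √(v_x² + v_y²) = √(442.26 + 55.154) = 22.30 m/s.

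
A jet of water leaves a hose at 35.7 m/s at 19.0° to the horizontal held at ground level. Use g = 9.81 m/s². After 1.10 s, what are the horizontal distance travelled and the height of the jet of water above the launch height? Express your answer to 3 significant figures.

x = 37.1 m, y = 6.85 m

v_x = 35.7 cos 19.0° = 33.76 m/s; v_y0 = 35.7 sin 19.0° = 11.62 m/s.
x = v_x t = 33.76 × 1.10 = 37.1 m.
y = v_y0 t − ½ g t² = 11.62×1.10 − 4.905×1.10² = 6.85 m.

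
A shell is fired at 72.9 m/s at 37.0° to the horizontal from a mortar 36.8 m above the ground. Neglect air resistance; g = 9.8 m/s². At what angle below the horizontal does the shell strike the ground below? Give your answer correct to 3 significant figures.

v_x = 72.9 cos 37.0° = 58.22 m/s.
At impact |v_y| = √(v_y0² + 2 g h) = √(43.87² + 2×9.8×36.8) = 51.44 m/s.
Angle below horizontal = arctan(|v_y| / v_x) = arctan(51.44 / 58.22) = 41.5°.

41.5°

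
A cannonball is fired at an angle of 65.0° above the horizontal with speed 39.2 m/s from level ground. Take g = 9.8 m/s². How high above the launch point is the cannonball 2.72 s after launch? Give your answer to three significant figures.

60.4 m

v_y0 = 39.2 sin 65.0° = 35.53 m/s.
y(t) = v_y0 t − ½ g t² = 35.53×2.72 − 4.900×2.72² = 60.4 m.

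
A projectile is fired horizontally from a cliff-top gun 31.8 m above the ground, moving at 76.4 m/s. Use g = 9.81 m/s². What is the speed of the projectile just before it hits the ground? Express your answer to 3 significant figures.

80.4 m/s

Fall time: t = √(2 × 31.8 / 9.81) = 2.546 s.
At impact: v_x = 76.4 m/s (unchanged), v_y = g t = 9.81 × 2.546 = 24.98 m/s.
Speed = √(v_x² + v_y²) = √(5837 + 624.0) = 80.4 m/s.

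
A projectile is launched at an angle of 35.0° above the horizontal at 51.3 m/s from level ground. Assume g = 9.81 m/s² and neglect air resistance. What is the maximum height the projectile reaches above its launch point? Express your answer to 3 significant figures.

Vertical component of launch velocity: v_y = 51.3 sin 35.0° = 29.42 m/s.
At the highest point the vertical velocity is zero, so v_y² = 2 g h_max.
h_max = (29.42)² / (2 × 9.81) = 865.5 / 19.62 = 44.1 m.

44.1 m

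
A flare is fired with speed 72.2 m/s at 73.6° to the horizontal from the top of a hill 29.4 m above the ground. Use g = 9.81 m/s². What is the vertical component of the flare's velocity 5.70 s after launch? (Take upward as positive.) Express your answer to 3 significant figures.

Initial vertical component: v_y0 = 72.2 sin 73.6° = 69.26 m/s.
v_y(t) = v_y0 − g t = 69.26 − 9.81 × 5.70 = 13.3 m/s.

13.3 m/s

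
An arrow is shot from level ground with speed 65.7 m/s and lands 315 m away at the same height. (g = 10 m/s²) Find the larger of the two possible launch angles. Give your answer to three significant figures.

Level-ground range: R = v₀² sin(2θ)/g ⇒ sin 2θ = R g / v₀² = 315×10/65.7² = 0.7298.
2θ = arcsin(0.7298) = 46.87° or 180° − 46.87° = 133.13°.
So θ = 23.4° or θ = 66.6°.

66.6°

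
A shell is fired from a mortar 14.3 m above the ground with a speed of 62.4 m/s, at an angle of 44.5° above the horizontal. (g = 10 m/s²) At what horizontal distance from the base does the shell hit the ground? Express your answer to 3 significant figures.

Components: v_x = 62.4 cos 44.5° = 44.51 m/s, v_y = 62.4 sin 44.5° = 43.74 m/s.
Vertical: 0 = 14.3 + 43.74 t − ½(10) t² ⇒ 5.000 t² − 43.74 t − 14.3 = 0.
t = [43.74 + √(1913 + 286.0)] / 10.00 = 9.063 s.
Horizontal: R = v_x · t = 44.51 × 9.063 = 403 m.

403 m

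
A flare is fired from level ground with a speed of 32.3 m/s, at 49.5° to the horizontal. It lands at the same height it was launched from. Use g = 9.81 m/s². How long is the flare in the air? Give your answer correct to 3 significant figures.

Vertical component: v_y = 32.3 sin 49.5° = 24.56 m/s.
For a projectile landing at launch height, time of flight is t = 2 v_y / g = 2 × 24.56 / 9.81 = 5.01 s.

5.01 s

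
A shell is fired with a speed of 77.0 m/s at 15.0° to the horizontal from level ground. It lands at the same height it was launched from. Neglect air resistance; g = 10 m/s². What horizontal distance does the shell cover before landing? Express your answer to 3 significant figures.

For level ground, R = v₀² sin(2θ) / g.
sin(2 × 15.0°) = sin 30.00° = 0.5000.
R = (77.0)² × 0.5000 / 10 = 296 m.

296 m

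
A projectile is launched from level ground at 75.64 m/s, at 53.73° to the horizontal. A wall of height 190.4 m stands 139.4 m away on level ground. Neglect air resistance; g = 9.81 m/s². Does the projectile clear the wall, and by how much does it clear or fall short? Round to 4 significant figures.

No — it falls 48.02 m short of clearing the wall.

v_x = 75.64 cos 53.73° = 44.748 m/s; v_y0 = 75.64 sin 53.73° = 60.984 m/s.
Time to reach the wall: t = 139.4 / 44.748 = 3.1152 s.
Height at that point: y = 60.984×3.1152 − 4.905×3.1152² = 142.38 m.
That is 190.4 − 142.38 = 48.02 m below the top of the wall, so the projectile does not clear it.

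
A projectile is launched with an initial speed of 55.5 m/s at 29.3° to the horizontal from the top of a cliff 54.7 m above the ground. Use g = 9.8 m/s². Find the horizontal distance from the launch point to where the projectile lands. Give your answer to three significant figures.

Components: v_x = 55.5 cos 29.3° = 48.40 m/s, v_y = 55.5 sin 29.3° = 27.16 m/s.
Vertical: 0 = 54.7 + 27.16 t − ½(9.8) t² ⇒ 4.900 t² − 27.16 t − 54.7 = 0.
t = [27.16 + √(737.7 + 1072)] / 9.800 = 7.112 s.
Horizontal: R = v_x · t = 48.40 × 7.112 = 344 m.

344 m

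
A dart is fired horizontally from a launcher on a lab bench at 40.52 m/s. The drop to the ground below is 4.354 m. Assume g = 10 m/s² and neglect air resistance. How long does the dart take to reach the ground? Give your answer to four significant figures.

The horizontal speed doesn't affect the fall. With v_y0 = 0, h = ½ g t².
t = √(2 × 4.354 / 10) = √0.87080 = 0.9332 s.

0.9332 s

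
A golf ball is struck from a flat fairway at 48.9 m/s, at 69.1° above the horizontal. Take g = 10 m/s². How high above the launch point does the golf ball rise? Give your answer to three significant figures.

Vertical component of launch velocity: v_y = 48.9 sin 69.1° = 45.68 m/s.
At the highest point the vertical velocity is zero, so v_y² = 2 g h_max.
h_max = (45.68)² / (2 × 10) = 2087 / 20.00 = 104 m.

104 m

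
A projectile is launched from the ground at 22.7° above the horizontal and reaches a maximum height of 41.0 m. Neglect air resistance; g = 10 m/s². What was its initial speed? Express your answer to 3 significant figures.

74.2 m/s

At maximum height v_y = 0, so (v₀ sin θ)² = 2 g H.
v₀ sin 22.7° = √(2 × 10 × 41.0) = 28.64 m/s.
v₀ = 28.64 / sin 22.7° = 28.64 / 0.3859 = 74.2 m/s.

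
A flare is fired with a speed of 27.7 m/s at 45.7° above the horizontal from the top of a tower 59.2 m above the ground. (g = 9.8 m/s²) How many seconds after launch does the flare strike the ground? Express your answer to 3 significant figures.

6.04 s

Vertical component: v_y = 27.7 sin 45.7° = 19.82 m/s.
Taking up as positive with launch at y = 59.2 m, landing at y = 0: 0 = 59.2 + 19.82 t − ½(9.8) t².
Solving 4.900 t² − 19.82 t − 59.2 = 0 gives t = [19.82 + √(19.82² + 4·4.900·59.2)] / 9.800 = 6.04 s.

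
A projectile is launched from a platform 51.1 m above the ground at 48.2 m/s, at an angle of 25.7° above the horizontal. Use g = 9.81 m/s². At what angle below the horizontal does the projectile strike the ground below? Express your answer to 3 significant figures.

v_x = 48.2 cos 25.7° = 43.43 m/s.
At impact |v_y| = √(v_y0² + 2 g h) = √(20.90² + 2×9.81×51.1) = 37.94 m/s.
Angle below horizontal = arctan(|v_y| / v_x) = arctan(37.94 / 43.43) = 41.1°.

41.1°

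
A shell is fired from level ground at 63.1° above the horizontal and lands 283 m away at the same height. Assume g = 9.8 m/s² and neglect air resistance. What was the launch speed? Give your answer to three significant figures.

On level ground, R = v₀² sin(2θ) / g, so v₀ = √(R g / sin 2θ).
sin(2 × 63.1°) = 0.8070.
v₀ = √(283 × 9.8 / 0.8070) = √3437 = 58.6 m/s.

58.6 m/s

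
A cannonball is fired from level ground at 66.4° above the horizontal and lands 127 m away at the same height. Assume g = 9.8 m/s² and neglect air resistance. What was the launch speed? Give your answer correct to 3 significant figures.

On level ground, R = v₀² sin(2θ) / g, so v₀ = √(R g / sin 2θ).
sin(2 × 66.4°) = 0.7337.
v₀ = √(127 × 9.8 / 0.7337) = √1696 = 41.2 m/s.

41.2 m/s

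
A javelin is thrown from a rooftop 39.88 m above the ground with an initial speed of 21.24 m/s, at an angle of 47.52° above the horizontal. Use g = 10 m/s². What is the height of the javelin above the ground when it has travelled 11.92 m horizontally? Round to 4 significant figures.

49.44 m

v_x = 21.24 cos 47.52° = 14.344 m/s, v_y0 = 21.24 sin 47.52° = 15.665 m/s.
Time to reach x = 11.92 m: t = x / v_x = 11.92 / 14.344 = 0.83101 s.
y = 39.88 + v_y0 t − ½ g t² = 39.88 + 15.665×0.83101 − 5.000×0.83101² = 49.44 m.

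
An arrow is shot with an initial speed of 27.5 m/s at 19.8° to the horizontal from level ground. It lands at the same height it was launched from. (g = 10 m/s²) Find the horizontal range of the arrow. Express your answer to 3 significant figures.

48.2 m

Components: v_x = 27.5 cos 19.8° = 25.87 m/s, v_y = 27.5 sin 19.8° = 9.315 m/s.
Time of flight (same landing height): t = 2 v_y / g = 2 × 9.315 / 10 = 1.863 s.
Range: R = v_x · t = 25.87 × 1.863 = 48.2 m.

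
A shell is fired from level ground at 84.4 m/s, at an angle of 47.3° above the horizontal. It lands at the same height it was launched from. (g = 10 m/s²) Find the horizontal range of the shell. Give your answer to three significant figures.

Components: v_x = 84.4 cos 47.3° = 57.24 m/s, v_y = 84.4 sin 47.3° = 62.03 m/s.
Time of flight (same landing height): t = 2 v_y / g = 2 × 62.03 / 10 = 12.41 s.
Range: R = v_x · t = 57.24 × 12.41 = 710 m.

710 m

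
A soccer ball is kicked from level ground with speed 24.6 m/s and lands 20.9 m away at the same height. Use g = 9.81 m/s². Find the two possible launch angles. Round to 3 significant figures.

Level-ground range: R = v₀² sin(2θ)/g ⇒ sin 2θ = R g / v₀² = 20.9×9.81/24.6² = 0.3388.
2θ = arcsin(0.3388) = 19.80° or 180° − 19.80° = 160.20°.
So θ = 9.90° or θ = 80.1°.

9.90° and 80.1°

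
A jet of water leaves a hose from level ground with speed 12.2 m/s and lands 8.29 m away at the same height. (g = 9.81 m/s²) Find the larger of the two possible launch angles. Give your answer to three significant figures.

Level-ground range: R = v₀² sin(2θ)/g ⇒ sin 2θ = R g / v₀² = 8.29×9.81/12.2² = 0.5464.
2θ = arcsin(0.5464) = 33.12° or 180° − 33.12° = 146.88°.
So θ = 16.6° or θ = 73.4°.

73.4°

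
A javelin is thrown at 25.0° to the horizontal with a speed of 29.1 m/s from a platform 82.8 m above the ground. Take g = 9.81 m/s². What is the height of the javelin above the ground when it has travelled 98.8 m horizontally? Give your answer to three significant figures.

60.0 m

v_x = 29.1 cos 25.0° = 26.37 m/s, v_y0 = 29.1 sin 25.0° = 12.30 m/s.
Time to reach x = 98.8 m: t = x / v_x = 98.8 / 26.37 = 3.747 s.
y = 82.8 + v_y0 t − ½ g t² = 82.8 + 12.30×3.747 − 4.905×3.747² = 60.0 m.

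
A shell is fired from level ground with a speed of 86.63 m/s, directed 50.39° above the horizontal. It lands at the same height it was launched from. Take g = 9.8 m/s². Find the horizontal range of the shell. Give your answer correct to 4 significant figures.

752.3 m

For level ground, R = v₀² sin(2θ) / g.
sin(2 × 50.39°) = sin 100.78° = 0.9824.
R = (86.63)² × 0.9824 / 9.8 = 752.3 m.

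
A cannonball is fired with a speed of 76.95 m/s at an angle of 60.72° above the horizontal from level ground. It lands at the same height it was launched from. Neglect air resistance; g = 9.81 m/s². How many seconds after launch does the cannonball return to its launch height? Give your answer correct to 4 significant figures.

Vertical component: v_y = 76.95 sin 60.72° = 67.119 m/s.
For a projectile landing at launch height, time of flight is t = 2 v_y / g = 2 × 67.119 / 9.81 = 13.68 s.

13.68 s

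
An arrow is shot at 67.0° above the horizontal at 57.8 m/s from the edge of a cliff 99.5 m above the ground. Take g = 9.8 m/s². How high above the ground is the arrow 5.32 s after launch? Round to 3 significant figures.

v_y0 = 57.8 sin 67.0° = 53.21 m/s.
y(t) = 99.5 + v_y0 t − ½ g t² = 99.5 + 53.21×5.32 − ½×9.8×5.32² = 244 m.

244 m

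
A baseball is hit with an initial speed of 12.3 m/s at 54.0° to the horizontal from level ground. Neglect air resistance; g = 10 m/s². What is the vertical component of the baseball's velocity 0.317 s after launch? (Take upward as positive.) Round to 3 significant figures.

6.78 m/s

Initial vertical component: v_y0 = 12.3 sin 54.0° = 9.951 m/s.
v_y(t) = v_y0 − g t = 9.951 − 10 × 0.317 = 6.78 m/s.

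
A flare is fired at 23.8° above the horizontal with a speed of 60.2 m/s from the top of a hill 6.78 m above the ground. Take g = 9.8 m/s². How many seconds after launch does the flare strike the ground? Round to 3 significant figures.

Vertical component: v_y = 60.2 sin 23.8° = 24.29 m/s.
Taking up as positive with launch at y = 6.78 m, landing at y = 0: 0 = 6.78 + 24.29 t − ½(9.8) t².
Solving 4.900 t² − 24.29 t − 6.78 = 0 gives t = [24.29 + √(24.29² + 4·4.900·6.78)] / 9.800 = 5.22 s.

5.22 s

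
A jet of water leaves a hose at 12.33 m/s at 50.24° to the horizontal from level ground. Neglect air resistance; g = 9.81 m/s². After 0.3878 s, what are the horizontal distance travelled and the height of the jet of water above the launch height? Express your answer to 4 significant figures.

x = 3.058 m, y = 2.938 m

v_x = 12.33 cos 50.24° = 7.8859 m/s; v_y0 = 12.33 sin 50.24° = 9.4784 m/s.
x = v_x t = 7.8859 × 0.3878 = 3.058 m.
y = v_y0 t − ½ g t² = 9.4784×0.3878 − 4.905×0.3878² = 2.938 m.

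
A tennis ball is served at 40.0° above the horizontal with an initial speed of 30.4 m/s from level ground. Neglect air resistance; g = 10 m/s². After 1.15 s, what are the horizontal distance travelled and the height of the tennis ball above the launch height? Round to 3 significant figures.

x = 26.8 m, y = 15.9 m

v_x = 30.4 cos 40.0° = 23.29 m/s; v_y0 = 30.4 sin 40.0° = 19.54 m/s.
x = v_x t = 23.29 × 1.15 = 26.8 m.
y = v_y0 t − ½ g t² = 19.54×1.15 − 5.000×1.15² = 15.9 m.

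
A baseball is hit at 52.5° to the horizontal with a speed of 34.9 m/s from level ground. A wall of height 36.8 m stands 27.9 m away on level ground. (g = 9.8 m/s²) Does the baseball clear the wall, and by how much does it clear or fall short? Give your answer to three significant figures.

No — it falls 8.89 m short of clearing the wall.

v_x = 34.9 cos 52.5° = 21.25 m/s; v_y0 = 34.9 sin 52.5° = 27.69 m/s.
Time to reach the wall: t = 27.9 / 21.25 = 1.313 s.
Height at that point: y = 27.69×1.313 − 4.900×1.313² = 27.91 m.
That is 36.8 − 27.91 = 8.89 m below the top of the wall, so the baseball does not clear it.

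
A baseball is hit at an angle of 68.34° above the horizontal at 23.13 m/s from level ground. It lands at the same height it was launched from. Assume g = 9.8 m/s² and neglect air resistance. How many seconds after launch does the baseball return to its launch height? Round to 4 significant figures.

4.387 s

Vertical component: v_y = 23.13 sin 68.34° = 21.497 m/s.
For a projectile landing at launch height, time of flight is t = 2 v_y / g = 2 × 21.497 / 9.8 = 4.387 s.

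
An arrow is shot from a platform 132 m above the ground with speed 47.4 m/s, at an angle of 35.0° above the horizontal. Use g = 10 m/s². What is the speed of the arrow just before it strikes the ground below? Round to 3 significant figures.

69.9 m/s

v_x = 47.4 cos 35.0° = 38.83 m/s is unchanged throughout.
For the vertical component, v_y² = v_y0² + 2 g h = (27.19)² + 2×10×132 = 3379, so |v_y| = 58.13 m/s.
Impact speed = √(v_x² + v_y²) = √(1508 + 3379) = 69.9 m/s.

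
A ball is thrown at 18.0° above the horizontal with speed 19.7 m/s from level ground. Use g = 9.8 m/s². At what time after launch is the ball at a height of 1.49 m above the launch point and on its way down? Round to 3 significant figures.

0.907 s

v_y0 = 19.7 sin 18.0° = 6.088 m/s.
Set y = v_y0 t − ½ g t² = 1.49: 4.900 t² − 6.088 t + 1.49 = 0.
t = [6.088 ± √(37.06 − 29.20)] / 9.8 = (6.088 ± 2.804) / 9.8, giving t = 0.335 s or t = 0.907 s.
On the way down corresponds to the larger root: t = 0.907 s.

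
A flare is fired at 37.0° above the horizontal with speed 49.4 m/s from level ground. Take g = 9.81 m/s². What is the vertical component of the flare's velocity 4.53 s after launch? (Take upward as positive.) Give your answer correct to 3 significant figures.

Initial vertical component: v_y0 = 49.4 sin 37.0° = 29.73 m/s.
v_y(t) = v_y0 − g t = 29.73 − 9.81 × 4.53 = -14.7 m/s.

-14.7 m/s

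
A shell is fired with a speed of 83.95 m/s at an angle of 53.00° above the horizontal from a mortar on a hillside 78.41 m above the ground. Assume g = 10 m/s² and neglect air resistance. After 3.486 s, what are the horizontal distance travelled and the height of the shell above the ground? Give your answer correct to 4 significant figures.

x = 176.1 m, y = 251.4 m

v_x = 83.95 cos 53.00° = 50.522 m/s; v_y0 = 83.95 sin 53.00° = 67.045 m/s.
x = v_x t = 50.522 × 3.486 = 176.1 m.
y = 78.41 + v_y0 t − ½ g t² = 251.4 m.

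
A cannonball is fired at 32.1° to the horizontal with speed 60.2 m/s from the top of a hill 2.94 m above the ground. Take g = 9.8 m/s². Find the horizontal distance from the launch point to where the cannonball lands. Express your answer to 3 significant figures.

Components: v_x = 60.2 cos 32.1° = 51.00 m/s, v_y = 60.2 sin 32.1° = 31.99 m/s.
Vertical: 0 = 2.94 + 31.99 t − ½(9.8) t² ⇒ 4.900 t² − 31.99 t − 2.94 = 0.
t = [31.99 + √(1023 + 57.62)] / 9.800 = 6.619 s.
Horizontal: R = v_x · t = 51.00 × 6.619 = 338 m.

338 m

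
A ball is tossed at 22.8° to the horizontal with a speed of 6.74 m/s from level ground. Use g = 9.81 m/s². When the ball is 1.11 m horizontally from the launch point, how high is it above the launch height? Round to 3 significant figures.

0.310 m

v_x = 6.74 cos 22.8° = 6.213 m/s, v_y0 = 6.74 sin 22.8° = 2.612 m/s.
Time to reach x = 1.11 m: t = x / v_x = 1.11 / 6.213 = 0.1787 s.
y = v_y0 t − ½ g t² = 2.612×0.1787 − 4.905×0.1787² = 0.310 m.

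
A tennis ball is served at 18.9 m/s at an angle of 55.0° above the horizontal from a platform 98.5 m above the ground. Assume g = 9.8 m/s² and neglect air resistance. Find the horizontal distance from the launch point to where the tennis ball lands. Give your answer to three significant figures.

Components: v_x = 18.9 cos 55.0° = 10.84 m/s, v_y = 18.9 sin 55.0° = 15.48 m/s.
Vertical: 0 = 98.5 + 15.48 t − ½(9.8) t² ⇒ 4.900 t² − 15.48 t − 98.5 = 0.
t = [15.48 + √(239.6 + 1931)] / 9.800 = 6.334 s.
Horizontal: R = v_x · t = 10.84 × 6.334 = 68.7 m.

68.7 m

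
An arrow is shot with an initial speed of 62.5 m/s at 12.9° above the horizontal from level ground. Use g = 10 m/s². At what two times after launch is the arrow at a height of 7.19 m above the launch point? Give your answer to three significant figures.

v_y0 = 62.5 sin 12.9° = 13.95 m/s.
Set y = v_y0 t − ½ g t² = 7.19: 5.000 t² − 13.95 t + 7.19 = 0.
t = [13.95 ± √(194.6 − 143.8)] / 10 = (13.95 ± 7.127) / 10, giving t = 0.682 s or t = 2.11 s.
So the arrow is at 7.19 m at t = 0.682 s (rising) and t = 2.11 s (falling).

0.682 s and 2.11 s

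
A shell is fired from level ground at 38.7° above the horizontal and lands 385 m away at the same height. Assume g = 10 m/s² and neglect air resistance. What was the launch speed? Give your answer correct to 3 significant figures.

62.8 m/s

On level ground, R = v₀² sin(2θ) / g, so v₀ = √(R g / sin 2θ).
sin(2 × 38.7°) = 0.9759.
v₀ = √(385 × 10 / 0.9759) = √3945 = 62.8 m/s.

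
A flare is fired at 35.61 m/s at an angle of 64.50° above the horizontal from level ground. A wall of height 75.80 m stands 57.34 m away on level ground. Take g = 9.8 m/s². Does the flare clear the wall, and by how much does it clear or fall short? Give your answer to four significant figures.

No — it falls 24.13 m short of clearing the wall.

v_x = 35.61 cos 64.50° = 15.331 m/s; v_y0 = 35.61 sin 64.50° = 32.141 m/s.
Time to reach the wall: t = 57.34 / 15.331 = 3.7401 s.
Height at that point: y = 32.141×3.7401 − 4.900×3.7401² = 51.668 m.
That is 75.80 − 51.668 = 24.13 m below the top of the wall, so the flare does not clear it.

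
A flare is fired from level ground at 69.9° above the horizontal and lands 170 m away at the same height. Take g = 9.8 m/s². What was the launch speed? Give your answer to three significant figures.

On level ground, R = v₀² sin(2θ) / g, so v₀ = √(R g / sin 2θ).
sin(2 × 69.9°) = 0.6455.
v₀ = √(170 × 9.8 / 0.6455) = √2581 = 50.8 m/s.

50.8 m/s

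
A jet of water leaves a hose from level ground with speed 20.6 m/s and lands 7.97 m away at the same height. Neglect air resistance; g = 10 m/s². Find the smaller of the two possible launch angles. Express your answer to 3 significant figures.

5.41°

Level-ground range: R = v₀² sin(2θ)/g ⇒ sin 2θ = R g / v₀² = 7.97×10/20.6² = 0.1878.
2θ = arcsin(0.1878) = 10.82° or 180° − 10.82° = 169.18°.
So θ = 5.41° or θ = 84.6°.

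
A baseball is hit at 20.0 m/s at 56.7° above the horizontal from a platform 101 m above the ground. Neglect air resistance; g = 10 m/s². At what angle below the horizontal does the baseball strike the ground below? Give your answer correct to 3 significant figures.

v_x = 20.0 cos 56.7° = 10.98 m/s.
At impact |v_y| = √(v_y0² + 2 g h) = √(16.72² + 2×10×101) = 47.95 m/s.
Angle below horizontal = arctan(|v_y| / v_x) = arctan(47.95 / 10.98) = 77.1°.

77.1°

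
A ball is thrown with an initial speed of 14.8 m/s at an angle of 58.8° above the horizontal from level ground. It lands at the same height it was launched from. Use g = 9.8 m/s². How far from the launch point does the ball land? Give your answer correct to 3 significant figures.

Components: v_x = 14.8 cos 58.8° = 7.667 m/s, v_y = 14.8 sin 58.8° = 12.66 m/s.
Time of flight (same landing height): t = 2 v_y / g = 2 × 12.66 / 9.8 = 2.584 s.
Range: R = v_x · t = 7.667 × 2.584 = 19.8 m.

19.8 m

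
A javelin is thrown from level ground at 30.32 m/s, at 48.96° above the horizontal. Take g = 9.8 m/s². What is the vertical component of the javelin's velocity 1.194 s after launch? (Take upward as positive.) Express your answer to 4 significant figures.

11.17 m/s

Initial vertical component: v_y0 = 30.32 sin 48.96° = 22.869 m/s.
v_y(t) = v_y0 − g t = 22.869 − 9.8 × 1.194 = 11.17 m/s.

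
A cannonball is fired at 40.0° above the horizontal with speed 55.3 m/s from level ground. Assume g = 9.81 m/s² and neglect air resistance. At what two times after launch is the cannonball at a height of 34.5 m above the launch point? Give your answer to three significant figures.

1.15 s and 6.09 s

v_y0 = 55.3 sin 40.0° = 35.55 m/s.
Set y = v_y0 t − ½ g t² = 34.5: 4.905 t² − 35.55 t + 34.5 = 0.
t = [35.55 ± √(1264 − 676.9)] / 9.81 = (35.55 ± 24.23) / 9.81, giving t = 1.15 s or t = 6.09 s.
So the cannonball is at 34.5 m at t = 1.15 s (rising) and t = 6.09 s (falling).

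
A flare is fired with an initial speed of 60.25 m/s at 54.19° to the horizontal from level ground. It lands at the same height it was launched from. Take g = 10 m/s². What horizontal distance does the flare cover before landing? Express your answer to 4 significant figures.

Components: v_x = 60.25 cos 54.19° = 35.252 m/s, v_y = 60.25 sin 54.19° = 48.860 m/s.
Time of flight (same landing height): t = 2 v_y / g = 2 × 48.860 / 10 = 9.7720 s.
Range: R = v_x · t = 35.252 × 9.7720 = 344.5 m.

344.5 m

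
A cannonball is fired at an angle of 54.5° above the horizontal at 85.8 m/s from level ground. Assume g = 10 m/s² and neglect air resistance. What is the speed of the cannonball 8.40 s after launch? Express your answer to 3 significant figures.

v_x = 85.8 cos 54.5° = 49.82 m/s (constant).
v_y(t) = 85.8 sin 54.5° − g t = 69.85 − 10 × 8.40 = -14.15 m/s.
Speed = √(v_x² + v_y²) = √(2482 + 200.2) = 51.8 m/s.

51.8 m/s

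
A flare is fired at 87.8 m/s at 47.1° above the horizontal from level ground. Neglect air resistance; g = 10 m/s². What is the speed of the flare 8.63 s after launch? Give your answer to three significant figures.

63.7 m/s

v_x = 87.8 cos 47.1° = 59.77 m/s (constant).
v_y(t) = 87.8 sin 47.1° − g t = 64.32 − 10 × 8.63 = -21.98 m/s.
Speed = √(v_x² + v_y²) = √(3572 + 483.1) = 63.7 m/s.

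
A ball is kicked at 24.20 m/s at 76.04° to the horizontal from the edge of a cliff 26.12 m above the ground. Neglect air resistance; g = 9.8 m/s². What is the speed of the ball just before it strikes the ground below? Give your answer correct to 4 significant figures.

v_x = 24.20 cos 76.04° = 5.8381 m/s is unchanged throughout.
For the vertical component, v_y² = v_y0² + 2 g h = (23.485)² + 2×9.8×26.12 = 1063.5, so |v_y| = 32.611 m/s.
Impact speed = √(v_x² + v_y²) = √(34.083 + 1063.5) = 33.13 m/s.

33.13 m/s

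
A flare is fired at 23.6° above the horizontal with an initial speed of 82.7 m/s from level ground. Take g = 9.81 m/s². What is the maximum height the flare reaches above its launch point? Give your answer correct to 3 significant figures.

Vertical component of launch velocity: v_y = 82.7 sin 23.6° = 33.11 m/s.
At the highest point the vertical velocity is zero, so v_y² = 2 g h_max.
h_max = (33.11)² / (2 × 9.81) = 1096 / 19.62 = 55.9 m.

55.9 m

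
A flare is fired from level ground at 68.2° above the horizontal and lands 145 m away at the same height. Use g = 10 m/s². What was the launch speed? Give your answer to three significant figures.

45.9 m/s

On level ground, R = v₀² sin(2θ) / g, so v₀ = √(R g / sin 2θ).
sin(2 × 68.2°) = 0.6896.
v₀ = √(145 × 10 / 0.6896) = √2103 = 45.9 m/s.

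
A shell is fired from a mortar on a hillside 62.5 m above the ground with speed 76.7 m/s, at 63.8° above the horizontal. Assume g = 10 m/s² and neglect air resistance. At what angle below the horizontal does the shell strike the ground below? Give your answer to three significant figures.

v_x = 76.7 cos 63.8° = 33.86 m/s.
At impact |v_y| = √(v_y0² + 2 g h) = √(68.82² + 2×10×62.5) = 77.37 m/s.
Angle below horizontal = arctan(|v_y| / v_x) = arctan(77.37 / 33.86) = 66.4°.

66.4°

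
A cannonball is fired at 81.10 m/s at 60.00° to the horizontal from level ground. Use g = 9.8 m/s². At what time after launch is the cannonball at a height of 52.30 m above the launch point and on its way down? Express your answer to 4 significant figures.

13.55 s

v_y0 = 81.10 sin 60.00° = 70.235 m/s.
Set y = v_y0 t − ½ g t² = 52.30: 4.900 t² − 70.235 t + 52.30 = 0.
t = [70.235 ± √(4933.0 − 1025.1)] / 9.8 = (70.235 ± 62.513) / 9.8, giving t = 0.7880 s or t = 13.55 s.
On the way down corresponds to the larger root: t = 13.55 s.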